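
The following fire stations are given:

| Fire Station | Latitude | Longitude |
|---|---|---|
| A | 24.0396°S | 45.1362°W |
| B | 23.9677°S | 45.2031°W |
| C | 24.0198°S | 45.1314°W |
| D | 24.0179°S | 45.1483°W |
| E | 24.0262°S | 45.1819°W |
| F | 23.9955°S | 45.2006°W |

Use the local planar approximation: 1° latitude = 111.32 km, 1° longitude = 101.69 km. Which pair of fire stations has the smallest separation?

Pairwise distances:
A–B: √((0.0719·111.32)² + (-0.0669·101.69)²) = √(64.062543 + 46.281639) = 10.5045 km
A–C: √((0.0198·111.32)² + (0.0048·101.69)²) = √(4.858216 + 0.238253) = 2.2575 km
A–D: √((0.0217·111.32)² + (-0.0121·101.69)²) = √(5.835336 + 1.514005) = 2.7110 km
A–E: √((0.0134·111.32)² + (-0.0457·101.69)²) = √(2.225133 + 21.596775) = 4.8808 km
A–F: √((0.0441·111.32)² + (-0.0644·101.69)²) = √(24.100362 + 42.887253) = 8.1846 km
B–C: √((-0.0521·111.32)² + (0.0717·101.69)²) = √(33.637355 + 53.161204) = 9.3166 km
B–D: √((-0.0502·111.32)² + (0.0548·101.69)²) = √(31.228695 + 31.054005) = 7.8919 km
B–E: √((-0.0585·111.32)² + (0.0212·101.69)²) = √(42.409009 + 4.647594) = 6.8598 km
B–F: √((-0.0278·111.32)² + (0.0025·101.69)²) = √(9.577143 + 0.064630) = 3.1051 km
C–D: √((0.0019·111.32)² + (-0.0169·101.69)²) = √(0.044736 + 2.953452) = 1.7315 km
C–E: √((-0.0064·111.32)² + (-0.0505·101.69)²) = √(0.507582 + 26.371768) = 5.1845 km
C–F: √((0.0243·111.32)² + (-0.0692·101.69)²) = √(7.317436 + 49.518637) = 7.5390 km
D–E: √((-0.0083·111.32)² + (-0.0336·101.69)²) = √(0.853695 + 11.674413) = 3.5395 km
D–F: √((0.0224·111.32)² + (-0.0523·101.69)²) = √(6.217881 + 28.285240) = 5.8739 km
E–F: √((0.0307·111.32)² + (-0.0187·101.69)²) = √(11.679470 + 3.616094) = 3.9110 km
Closest pair: C–D at 1.7315 km.

C and D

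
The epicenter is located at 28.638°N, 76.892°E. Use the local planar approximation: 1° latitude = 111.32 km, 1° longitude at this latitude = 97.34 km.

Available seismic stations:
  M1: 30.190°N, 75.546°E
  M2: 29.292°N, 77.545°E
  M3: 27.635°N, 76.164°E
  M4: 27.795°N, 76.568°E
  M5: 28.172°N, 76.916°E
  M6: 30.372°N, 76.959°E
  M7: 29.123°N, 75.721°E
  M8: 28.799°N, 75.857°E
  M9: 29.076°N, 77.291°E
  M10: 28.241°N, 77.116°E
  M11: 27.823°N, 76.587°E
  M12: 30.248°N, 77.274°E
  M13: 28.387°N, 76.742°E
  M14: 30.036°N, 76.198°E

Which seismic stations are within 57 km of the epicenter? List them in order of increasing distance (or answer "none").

Distances from 28.638°N, 76.892°E:
M1: 216.830 km
M2: 96.647 km
M3: 132.243 km
M4: 99.001 km
M5: 51.928 km
M6: 193.139 km
M7: 126.125 km
M8: 102.329 km
M9: 62.336 km
M10: 49.280 km
M11: 95.460 km
M12: 183.042 km
M13: 31.526 km
M14: 169.655 km
Threshold 57 km: M13 (31.526 km), M10 (49.280 km), M5 (51.928 km) are within range.

M13, M10, M5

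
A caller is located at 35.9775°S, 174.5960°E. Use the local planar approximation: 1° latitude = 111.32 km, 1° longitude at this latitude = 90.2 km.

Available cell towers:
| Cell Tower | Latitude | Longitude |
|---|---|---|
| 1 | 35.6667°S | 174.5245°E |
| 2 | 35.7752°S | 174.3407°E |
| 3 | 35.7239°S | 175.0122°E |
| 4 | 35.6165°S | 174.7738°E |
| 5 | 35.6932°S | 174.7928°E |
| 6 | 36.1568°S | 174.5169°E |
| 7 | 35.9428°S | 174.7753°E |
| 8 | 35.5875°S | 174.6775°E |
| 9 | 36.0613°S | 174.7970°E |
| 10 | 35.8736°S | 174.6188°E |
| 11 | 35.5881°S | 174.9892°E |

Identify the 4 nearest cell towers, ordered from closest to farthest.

Distances from 35.9775°S, 174.5960°E:
1: √((0.3108·111.32)² + (-0.0715·90.2)²) = √(1197.039318 + 41.593470) = 35.1942 km
2: √((0.2023·111.32)² + (-0.2553·90.2)²) = √(507.152021 + 530.291547) = 32.2094 km
3: √((0.2536·111.32)² + (0.4162·90.2)²) = √(796.975358 + 1409.344701) = 46.9715 km
4: √((0.3610·111.32)² + (0.1778·90.2)²) = √(1614.956390 + 257.203331) = 43.2685 km
5: √((0.2843·111.32)² + (0.1968·90.2)²) = √(1001.613374 + 315.110782) = 36.2867 km
6: √((-0.1793·111.32)² + (-0.0791·90.2)²) = √(398.388666 + 50.905656) = 21.1966 km
7: √((0.0347·111.32)² + (0.1793·90.2)²) = √(14.921255 + 261.561401) = 16.6278 km
8: √((0.3900·111.32)² + (0.0815·90.2)²) = √(1884.844859 + 54.041612) = 44.0328 km
9: √((-0.0838·111.32)² + (0.2010·90.2)²) = √(87.023076 + 328.704152) = 20.3894 km
10: √((0.1039·111.32)² + (0.0228·90.2)²) = √(133.775780 + 4.229439) = 11.7476 km
11: √((0.3894·111.32)² + (0.3932·90.2)²) = √(1879.049798 + 1257.882553) = 56.0083 km
Sorted: 10 (11.7476 km) < 7 (16.6278 km) < 9 (20.3894 km) < 6 (21.1966 km) < 2 (32.2094 km) < 1 (35.1942 km) < …

10, 7, 9, 6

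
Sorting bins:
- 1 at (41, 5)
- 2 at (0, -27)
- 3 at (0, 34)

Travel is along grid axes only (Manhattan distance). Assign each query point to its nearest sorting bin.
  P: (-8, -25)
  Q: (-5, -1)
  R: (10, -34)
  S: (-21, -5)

P at (-8, -25):
  1: |49| + |30| = 49 + 30 = 79
  2: |8| + |-2| = 8 + 2 = 10
  3: |8| + |59| = 8 + 59 = 67
  → nearest: 2 (10)
Q at (-5, -1):
  1: |46| + |6| = 46 + 6 = 52
  2: |5| + |-26| = 5 + 26 = 31
  3: |5| + |35| = 5 + 35 = 40
  → nearest: 2 (31)
R at (10, -34):
  1: |31| + |39| = 31 + 39 = 70
  2: |-10| + |7| = 10 + 7 = 17
  3: |-10| + |68| = 10 + 68 = 78
  → nearest: 2 (17)
S at (-21, -5):
  1: |62| + |10| = 62 + 10 = 72
  2: |21| + |-22| = 21 + 22 = 43
  3: |21| + |39| = 21 + 39 = 60
  → nearest: 2 (43)

P→2; Q→2; R→2; S→2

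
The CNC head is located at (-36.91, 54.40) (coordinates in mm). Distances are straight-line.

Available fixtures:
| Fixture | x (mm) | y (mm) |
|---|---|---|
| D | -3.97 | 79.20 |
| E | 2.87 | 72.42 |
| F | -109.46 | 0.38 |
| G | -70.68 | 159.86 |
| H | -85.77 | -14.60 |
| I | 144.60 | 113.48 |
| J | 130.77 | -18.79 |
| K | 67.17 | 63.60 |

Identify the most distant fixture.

I

Distances from (-36.91, 54.40):
D: √((32.94)² + (24.80)²) = √(1085.0436 + 615.0400) = 41.23 mm
E: √((39.78)² + (18.02)²) = √(1582.4484 + 324.7204) = 43.67 mm
F: √((-72.55)² + (-54.02)²) = √(5263.5025 + 2918.1604) = 90.45 mm
G: √((-33.77)² + (105.46)²) = √(1140.4129 + 11121.8116) = 110.73 mm
H: √((-48.86)² + (-69.00)²) = √(2387.2996 + 4761.0000) = 84.55 mm
I: √((181.51)² + (59.08)²) = √(32945.8801 + 3490.4464) = 190.88 mm
J: √((167.68)² + (-73.19)²) = √(28116.5824 + 5356.7761) = 182.96 mm
K: √((104.08)² + (9.20)²) = √(10832.6464 + 84.6400) = 104.49 mm
Maximum: I at 190.88 mm.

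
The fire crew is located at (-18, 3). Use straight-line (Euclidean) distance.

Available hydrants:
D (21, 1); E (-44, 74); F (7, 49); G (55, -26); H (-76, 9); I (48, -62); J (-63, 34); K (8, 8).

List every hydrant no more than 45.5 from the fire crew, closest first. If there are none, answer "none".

K, D

Distances from (-18, 3):
D: √((39)² + (-2)²) = √(1521.000 + 4.000) = 39.1
E: √((-26)² + (71)²) = √(676.000 + 5041.000) = 75.6
F: √((25)² + (46)²) = √(625.000 + 2116.000) = 52.4
G: √((73)² + (-29)²) = √(5329.000 + 841.000) = 78.5
H: √((-58)² + (6)²) = √(3364.000 + 36.000) = 58.3
I: √((66)² + (-65)²) = √(4356.000 + 4225.000) = 92.6
J: √((-45)² + (31)²) = √(2025.000 + 961.000) = 54.6
K: √((26)² + (5)²) = √(676.000 + 25.000) = 26.5
Threshold 45.5: K (26.5), D (39.1) are within range.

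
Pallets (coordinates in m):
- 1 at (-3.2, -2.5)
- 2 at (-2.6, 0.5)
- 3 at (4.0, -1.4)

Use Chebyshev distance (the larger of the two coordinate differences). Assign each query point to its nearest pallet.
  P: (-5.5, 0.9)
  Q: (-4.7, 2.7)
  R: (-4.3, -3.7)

P→2; Q→2; R→1

P at (-5.5, 0.9):
  1: 3.4 m
  2: 2.9 m
  3: 9.5 m
  → nearest: 2 (2.9 m)
Q at (-4.7, 2.7):
  1: 5.2 m
  2: 2.2 m
  3: 8.7 m
  → nearest: 2 (2.2 m)
R at (-4.3, -3.7):
  1: 1.2 m
  2: 4.2 m
  3: 8.3 m
  → nearest: 1 (1.2 m)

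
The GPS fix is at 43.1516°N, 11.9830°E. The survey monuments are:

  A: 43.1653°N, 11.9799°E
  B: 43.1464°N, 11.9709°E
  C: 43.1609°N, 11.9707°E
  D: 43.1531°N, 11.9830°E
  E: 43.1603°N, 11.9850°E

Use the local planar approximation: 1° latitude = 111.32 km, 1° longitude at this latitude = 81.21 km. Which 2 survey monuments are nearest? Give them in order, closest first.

Distances from 43.1516°N, 11.9830°E:
A: √((0.0137·111.32)² + (-0.0031·81.21)²) = √(2.325881 + 0.063379) = 1.5457 km
B: √((-0.0052·111.32)² + (-0.0121·81.21)²) = √(0.335084 + 0.965583) = 1.1405 km
C: √((0.0093·111.32)² + (-0.0123·81.21)²) = √(1.071796 + 0.997767) = 1.4386 km
D: √((0.0015·111.32)² + (0.0000·81.21)²) = √(0.027882 + 0.000000) = 0.1670 km
E: √((0.0087·111.32)² + (0.0020·81.21)²) = √(0.937961 + 0.026380) = 0.9820 km
Sorted: D (0.1670 km) < E (0.9820 km) < B (1.1405 km) < C (1.4386 km) < …

D, E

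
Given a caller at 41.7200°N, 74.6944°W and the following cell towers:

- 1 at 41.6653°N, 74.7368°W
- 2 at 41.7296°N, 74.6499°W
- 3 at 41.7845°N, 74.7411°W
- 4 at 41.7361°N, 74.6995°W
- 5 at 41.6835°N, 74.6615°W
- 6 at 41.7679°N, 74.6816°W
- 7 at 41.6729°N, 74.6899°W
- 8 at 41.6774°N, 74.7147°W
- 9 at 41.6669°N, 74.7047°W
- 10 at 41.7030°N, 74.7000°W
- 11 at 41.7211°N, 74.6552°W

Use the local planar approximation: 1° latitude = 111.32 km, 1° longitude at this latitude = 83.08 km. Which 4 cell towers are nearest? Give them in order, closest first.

4, 10, 11, 2

Distances from 41.7200°N, 74.6944°W:
1: √((-0.0547·111.32)² + (-0.0424·83.08)²) = √(37.078405 + 12.408654) = 7.0347 km
2: √((0.0096·111.32)² + (0.0445·83.08)²) = √(1.142060 + 13.668253) = 3.8484 km
3: √((0.0645·111.32)² + (-0.0467·83.08)²) = √(51.554410 + 15.053127) = 8.1613 km
4: √((0.0161·111.32)² + (-0.0051·83.08)²) = √(3.212167 + 0.179528) = 1.8417 km
5: √((-0.0365·111.32)² + (0.0329·83.08)²) = √(16.509432 + 7.471104) = 4.8970 km
6: √((0.0479·111.32)² + (0.0128·83.08)²) = √(28.432655 + 1.130871) = 5.4372 km
7: √((-0.0471·111.32)² + (0.0045·83.08)²) = √(27.490853 + 0.139771) = 5.2565 km
8: √((-0.0426·111.32)² + (-0.0203·83.08)²) = √(22.488764 + 2.844363) = 5.0332 km
9: √((-0.0531·111.32)² + (-0.0103·83.08)²) = √(34.941009 + 0.732264) = 5.9727 km
10: √((-0.0170·111.32)² + (-0.0056·83.08)²) = √(3.581329 + 0.216456) = 1.9488 km
11: √((0.0011·111.32)² + (0.0392·83.08)²) = √(0.014994 + 10.606329) = 3.2590 km
Sorted: 4 (1.8417 km) < 10 (1.9488 km) < 11 (3.2590 km) < 2 (3.8484 km) < 5 (4.8970 km) < 8 (5.0332 km) < …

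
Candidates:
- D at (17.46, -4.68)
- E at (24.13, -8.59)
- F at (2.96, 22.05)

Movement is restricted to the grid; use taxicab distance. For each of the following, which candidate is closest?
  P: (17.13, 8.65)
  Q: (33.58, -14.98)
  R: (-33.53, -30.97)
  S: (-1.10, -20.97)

P→D; Q→E; R→D; S→D

P at (17.13, 8.65):
  D: 13.66
  E: 24.24
  F: 27.57
  → nearest: D (13.66)
Q at (33.58, -14.98):
  D: 26.42
  E: 15.84
  F: 67.65
  → nearest: E (15.84)
R at (-33.53, -30.97):
  D: 77.28
  E: 80.04
  F: 89.51
  → nearest: D (77.28)
S at (-1.10, -20.97):
  D: 34.85
  E: 37.61
  F: 47.08
  → nearest: D (34.85)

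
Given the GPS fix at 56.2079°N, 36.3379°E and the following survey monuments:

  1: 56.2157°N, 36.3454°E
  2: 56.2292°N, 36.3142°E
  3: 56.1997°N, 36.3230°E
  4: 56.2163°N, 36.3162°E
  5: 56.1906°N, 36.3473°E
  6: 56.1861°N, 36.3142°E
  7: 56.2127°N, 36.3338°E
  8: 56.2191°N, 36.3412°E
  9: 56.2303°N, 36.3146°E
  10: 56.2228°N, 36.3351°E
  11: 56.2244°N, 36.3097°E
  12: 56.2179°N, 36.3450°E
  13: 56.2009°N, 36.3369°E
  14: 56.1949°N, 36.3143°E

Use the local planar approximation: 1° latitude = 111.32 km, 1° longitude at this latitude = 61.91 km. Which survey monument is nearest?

Distances from 56.2079°N, 36.3379°E:
1: √((0.0078·111.32)² + (0.0075·61.91)²) = √(0.753938 + 0.215598) = 0.9847 km
2: √((0.0213·111.32)² + (-0.0237·61.91)²) = √(5.622191 + 2.152872) = 2.7884 km
3: √((-0.0082·111.32)² + (-0.0149·61.91)²) = √(0.833248 + 0.850931) = 1.2978 km
4: √((0.0084·111.32)² + (-0.0217·61.91)²) = √(0.874390 + 1.804850) = 1.6368 km
5: √((-0.0173·111.32)² + (0.0094·61.91)²) = √(3.708844 + 0.338670) = 2.0118 km
6: √((-0.0218·111.32)² + (-0.0237·61.91)²) = √(5.889242 + 2.152872) = 2.8359 km
7: √((0.0048·111.32)² + (-0.0041·61.91)²) = √(0.285515 + 0.064430) = 0.5916 km
8: √((0.0112·111.32)² + (0.0033·61.91)²) = √(1.554470 + 0.041740) = 1.2634 km
9: √((0.0224·111.32)² + (-0.0233·61.91)²) = √(6.217881 + 2.080815) = 2.8807 km
10: √((0.0149·111.32)² + (-0.0028·61.91)²) = √(2.751180 + 0.030050) = 1.6677 km
11: √((0.0165·111.32)² + (-0.0282·61.91)²) = √(3.373761 + 3.048034) = 2.5341 km
12: √((0.0100·111.32)² + (0.0071·61.91)²) = √(1.239214 + 0.193214) = 1.1968 km
13: √((-0.0070·111.32)² + (-0.0010·61.91)²) = √(0.607215 + 0.003833) = 0.7817 km
14: √((-0.0130·111.32)² + (-0.0236·61.91)²) = √(2.094272 + 2.134743) = 2.0565 km
Minimum: 7 at 0.5916 km.

7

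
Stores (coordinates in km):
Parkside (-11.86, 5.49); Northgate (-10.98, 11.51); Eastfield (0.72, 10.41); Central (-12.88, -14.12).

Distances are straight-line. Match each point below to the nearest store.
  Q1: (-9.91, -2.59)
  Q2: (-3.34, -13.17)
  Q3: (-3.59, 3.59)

Q1→Parkside; Q2→Central; Q3→Eastfield

Q1 at (-9.91, -2.59):
  Parkside: 8.31 km
  Northgate: 14.14 km
  Eastfield: 16.79 km
  Central: 11.91 km
  → nearest: Parkside (8.31 km)
Q2 at (-3.34, -13.17):
  Parkside: 20.51 km
  Northgate: 25.84 km
  Eastfield: 23.93 km
  Central: 9.59 km
  → nearest: Central (9.59 km)
Q3 at (-3.59, 3.59):
  Parkside: 8.49 km
  Northgate: 10.83 km
  Eastfield: 8.07 km
  Central: 20.00 km
  → nearest: Eastfield (8.07 km)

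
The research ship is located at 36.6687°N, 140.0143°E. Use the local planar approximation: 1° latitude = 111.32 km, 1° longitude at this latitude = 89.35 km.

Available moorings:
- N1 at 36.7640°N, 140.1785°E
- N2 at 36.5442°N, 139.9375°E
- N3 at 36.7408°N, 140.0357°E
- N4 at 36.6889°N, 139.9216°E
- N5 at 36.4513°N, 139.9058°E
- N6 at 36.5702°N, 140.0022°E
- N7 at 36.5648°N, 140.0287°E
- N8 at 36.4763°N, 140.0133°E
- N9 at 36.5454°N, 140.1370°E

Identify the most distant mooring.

Distances from 36.6687°N, 140.0143°E:
N1: √((0.0953·111.32)² + (0.1642·89.35)²) = √(112.546553 + 215.246163) = 18.1050 km
N2: √((-0.1245·111.32)² + (-0.0768·89.35)²) = √(192.081305 + 47.088142) = 15.4651 km
N3: √((0.0721·111.32)² + (0.0214·89.35)²) = √(64.419437 + 3.656088) = 8.2508 km
N4: √((0.0202·111.32)² + (-0.0927·89.35)²) = √(5.056490 + 68.603865) = 8.5826 km
N5: √((-0.2174·111.32)² + (-0.1085·89.35)²) = √(585.686852 + 93.982846) = 26.0705 km
N6: √((-0.0985·111.32)² + (-0.0121·89.35)²) = √(120.231664 + 1.168853) = 11.0182 km
N7: √((-0.1039·111.32)² + (0.0144·89.35)²) = √(133.775780 + 1.655442) = 11.6375 km
N8: √((-0.1924·111.32)² + (-0.0010·89.35)²) = √(458.729353 + 0.007983) = 21.4182 km
N9: √((-0.1233·111.32)² + (0.1227·89.35)²) = √(188.396378 + 120.192741) = 17.5667 km
Maximum: N5 at 26.0705 km.

N5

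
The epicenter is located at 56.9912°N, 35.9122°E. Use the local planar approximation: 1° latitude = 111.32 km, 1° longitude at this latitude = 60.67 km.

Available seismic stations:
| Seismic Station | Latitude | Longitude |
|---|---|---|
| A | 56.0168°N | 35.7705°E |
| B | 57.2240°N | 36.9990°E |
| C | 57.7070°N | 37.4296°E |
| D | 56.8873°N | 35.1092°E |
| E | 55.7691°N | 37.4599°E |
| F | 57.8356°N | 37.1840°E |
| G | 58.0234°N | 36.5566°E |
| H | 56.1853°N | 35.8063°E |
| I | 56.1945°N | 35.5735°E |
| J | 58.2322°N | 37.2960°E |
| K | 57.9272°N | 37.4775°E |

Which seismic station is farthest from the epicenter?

Distances from 56.9912°N, 35.9122°E:
A: √((-0.9744·111.32)² + (-0.1417·60.67)²) = √(11765.786024 + 73.907360) = 108.8104 km
B: √((0.2328·111.32)² + (1.0868·60.67)²) = √(671.602567 + 4347.576668) = 70.8462 km
C: √((0.7158·111.32)² + (1.5174·60.67)²) = √(6349.357540 + 8475.164751) = 121.7560 km
D: √((-0.1039·111.32)² + (-0.8030·60.67)²) = √(133.775780 + 2373.444498) = 50.0722 km
E: √((-1.2221·111.32)² + (1.5477·60.67)²) = √(18508.016735 + 8817.014501) = 165.3028 km
F: √((0.8444·111.32)² + (1.2718·60.67)²) = √(8835.738306 + 5953.681958) = 121.6118 km
G: √((1.0322·111.32)² + (0.6444·60.67)²) = √(13203.045039 + 1528.477512) = 121.3735 km
H: √((-0.8059·111.32)² + (-0.1059·60.67)²) = √(8048.384331 + 41.280021) = 89.9426 km
I: √((-0.7967·111.32)² + (-0.3387·60.67)²) = √(7865.675575 + 422.258483) = 91.0381 km
J: √((1.2410·111.32)² + (1.3838·60.67)²) = √(19084.903060 + 7048.466540) = 161.6582 km
K: √((0.9360·111.32)² + (1.5653·60.67)²) = √(10856.706388 + 9018.683795) = 140.9801 km
Maximum: E at 165.3028 km.

E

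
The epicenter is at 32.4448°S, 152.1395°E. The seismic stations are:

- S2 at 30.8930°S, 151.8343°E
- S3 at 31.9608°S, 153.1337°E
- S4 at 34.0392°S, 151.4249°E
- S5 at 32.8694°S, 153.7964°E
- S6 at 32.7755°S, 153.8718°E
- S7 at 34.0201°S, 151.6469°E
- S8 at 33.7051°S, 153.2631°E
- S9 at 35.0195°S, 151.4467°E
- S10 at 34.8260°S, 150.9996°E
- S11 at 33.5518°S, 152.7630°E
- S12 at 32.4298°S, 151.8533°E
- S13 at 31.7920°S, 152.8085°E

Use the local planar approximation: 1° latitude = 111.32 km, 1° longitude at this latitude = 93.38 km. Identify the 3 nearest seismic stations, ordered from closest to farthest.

Distances from 32.4448°S, 152.1395°E:
S2: 175.0815 km
S3: 107.3401 km
S4: 189.6181 km
S5: 161.7801 km
S6: 165.8983 km
S7: 181.2950 km
S8: 175.1905 km
S9: 293.8261 km
S10: 285.6486 km
S11: 136.2930 km
S12: 26.7775 km
S13: 95.8308 km
Sorted: S12 (26.7775 km) < S13 (95.8308 km) < S3 (107.3401 km) < S11 (136.2930 km) < S5 (161.7801 km) < …

S12, S13, S3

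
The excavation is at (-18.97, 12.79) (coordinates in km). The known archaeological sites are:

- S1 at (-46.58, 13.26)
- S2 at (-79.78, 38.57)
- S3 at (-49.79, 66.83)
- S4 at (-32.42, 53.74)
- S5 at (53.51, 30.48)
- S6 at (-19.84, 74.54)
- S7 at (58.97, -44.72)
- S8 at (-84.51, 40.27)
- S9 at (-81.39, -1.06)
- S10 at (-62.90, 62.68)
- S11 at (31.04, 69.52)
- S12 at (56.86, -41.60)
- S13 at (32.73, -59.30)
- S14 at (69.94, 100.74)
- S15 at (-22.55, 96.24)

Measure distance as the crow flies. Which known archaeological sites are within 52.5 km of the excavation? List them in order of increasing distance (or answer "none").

Distances from (-18.97, 12.79):
S1: 27.61 km
S2: 66.05 km
S3: 62.21 km
S4: 43.10 km
S5: 74.61 km
S6: 61.76 km
S7: 96.86 km
S8: 71.07 km
S9: 63.94 km
S10: 66.47 km
S11: 75.63 km
S12: 93.32 km
S13: 88.71 km
S14: 125.06 km
S15: 83.53 km
Threshold 52.5 km: S1 (27.61 km), S4 (43.10 km) are within range.

S1, S4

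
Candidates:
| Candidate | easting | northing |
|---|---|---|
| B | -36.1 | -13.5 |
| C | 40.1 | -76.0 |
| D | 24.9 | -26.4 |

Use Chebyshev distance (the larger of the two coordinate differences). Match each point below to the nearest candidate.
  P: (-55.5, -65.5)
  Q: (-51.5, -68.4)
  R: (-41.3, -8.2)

P at (-55.5, -65.5):
  B: max(|19.4|, |52.0|) = 52.0
  C: max(|95.6|, |-10.5|) = 95.6
  D: max(|80.4|, |39.1|) = 80.4
  → nearest: B (52.0)
Q at (-51.5, -68.4):
  B: max(|15.4|, |54.9|) = 54.9
  C: max(|91.6|, |-7.6|) = 91.6
  D: max(|76.4|, |42.0|) = 76.4
  → nearest: B (54.9)
R at (-41.3, -8.2):
  B: max(|5.2|, |-5.3|) = 5.3
  C: max(|81.4|, |-67.8|) = 81.4
  D: max(|66.2|, |-18.2|) = 66.2
  → nearest: B (5.3)

P→B; Q→B; R→B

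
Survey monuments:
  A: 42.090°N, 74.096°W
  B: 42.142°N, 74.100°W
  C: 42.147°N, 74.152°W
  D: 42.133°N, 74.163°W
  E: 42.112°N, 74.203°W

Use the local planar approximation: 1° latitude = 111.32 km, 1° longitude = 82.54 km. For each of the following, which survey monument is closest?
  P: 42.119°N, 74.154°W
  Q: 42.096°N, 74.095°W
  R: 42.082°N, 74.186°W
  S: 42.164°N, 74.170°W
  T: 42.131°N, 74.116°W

P at 42.119°N, 74.154°W:
  A: √((-0.029·111.32)² + (0.058·82.54)²) = √(10.42179 + 22.91843) = 5.774 km
  B: √((0.023·111.32)² + (0.054·82.54)²) = √(6.55544 + 19.86628) = 5.140 km
  C: √((0.028·111.32)² + (0.002·82.54)²) = √(9.71544 + 0.02725) = 3.121 km
  D: √((0.014·111.32)² + (-0.009·82.54)²) = √(2.42886 + 0.55184) = 1.726 km
  E: √((-0.007·111.32)² + (-0.049·82.54)²) = √(0.60721 + 16.35766) = 4.119 km
  → nearest: D (1.726 km)
Q at 42.096°N, 74.095°W:
  A: √((-0.006·111.32)² + (-0.001·82.54)²) = √(0.44612 + 0.00681) = 0.673 km
  B: √((0.046·111.32)² + (-0.005·82.54)²) = √(26.22177 + 0.17032) = 5.137 km
  C: √((0.051·111.32)² + (-0.057·82.54)²) = √(32.23196 + 22.13495) = 7.373 km
  D: √((0.037·111.32)² + (-0.068·82.54)²) = √(16.96484 + 31.50263) = 6.962 km
  E: √((0.016·111.32)² + (-0.108·82.54)²) = √(3.17239 + 79.46510) = 9.091 km
  → nearest: A (0.673 km)
R at 42.082°N, 74.186°W:
  A: √((0.008·111.32)² + (0.090·82.54)²) = √(0.79310 + 55.18410) = 7.482 km
  B: √((0.060·111.32)² + (0.086·82.54)²) = √(44.61171 + 50.38785) = 9.747 km
  C: √((0.065·111.32)² + (0.034·82.54)²) = √(52.35680 + 7.87566) = 7.761 km
  D: √((0.051·111.32)² + (0.023·82.54)²) = √(32.23196 + 3.60400) = 5.986 km
  E: √((0.030·111.32)² + (-0.017·82.54)²) = √(11.15293 + 1.96891) = 3.622 km
  → nearest: E (3.622 km)
S at 42.164°N, 74.170°W:
  A: √((-0.074·111.32)² + (0.074·82.54)²) = √(67.85937 + 37.30718) = 10.255 km
  B: √((-0.022·111.32)² + (0.070·82.54)²) = √(5.99780 + 33.38297) = 6.275 km
  C: √((-0.017·111.32)² + (0.018·82.54)²) = √(3.58133 + 2.20736) = 2.406 km
  D: √((-0.031·111.32)² + (0.007·82.54)²) = √(11.90885 + 0.33383) = 3.499 km
  E: √((-0.052·111.32)² + (-0.033·82.54)²) = √(33.50835 + 7.41920) = 6.397 km
  → nearest: C (2.406 km)
T at 42.131°N, 74.116°W:
  A: √((-0.041·111.32)² + (0.020·82.54)²) = √(20.83119 + 2.72514) = 4.853 km
  B: √((0.011·111.32)² + (0.016·82.54)²) = √(1.49945 + 1.74409) = 1.801 km
  C: √((0.016·111.32)² + (-0.036·82.54)²) = √(3.17239 + 8.82946) = 3.464 km
  D: √((0.002·111.32)² + (-0.047·82.54)²) = √(0.04957 + 15.04959) = 3.886 km
  E: √((-0.019·111.32)² + (-0.087·82.54)²) = √(4.47356 + 51.56647) = 7.486 km
  → nearest: B (1.801 km)

P→D; Q→A; R→E; S→C; T→B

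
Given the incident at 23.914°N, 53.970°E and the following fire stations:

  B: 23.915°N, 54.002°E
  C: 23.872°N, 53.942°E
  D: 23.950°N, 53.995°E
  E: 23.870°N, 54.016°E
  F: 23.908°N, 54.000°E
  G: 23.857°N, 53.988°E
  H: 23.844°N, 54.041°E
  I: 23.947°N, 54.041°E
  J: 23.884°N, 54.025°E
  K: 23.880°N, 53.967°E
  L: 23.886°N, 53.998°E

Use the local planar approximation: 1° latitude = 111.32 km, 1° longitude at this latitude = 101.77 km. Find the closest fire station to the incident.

F

Distances from 23.914°N, 53.970°E:
B: 3.259 km
C: 5.475 km
D: 4.747 km
E: 6.775 km
F: 3.125 km
G: 6.604 km
H: 10.627 km
I: 8.106 km
J: 6.518 km
K: 3.797 km
L: 4.223 km
Minimum: F at 3.125 km.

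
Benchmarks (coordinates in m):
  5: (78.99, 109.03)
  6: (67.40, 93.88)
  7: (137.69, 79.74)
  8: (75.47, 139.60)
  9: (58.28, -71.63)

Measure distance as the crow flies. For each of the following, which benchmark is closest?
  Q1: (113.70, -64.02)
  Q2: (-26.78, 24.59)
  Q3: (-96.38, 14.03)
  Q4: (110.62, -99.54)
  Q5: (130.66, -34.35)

Q1→9; Q2→6; Q3→9; Q4→9; Q5→9

Q1 at (113.70, -64.02):
  5: 176.50 m
  6: 164.55 m
  7: 145.75 m
  8: 207.18 m
  9: 55.94 m
  → nearest: 9 (55.94 m)
Q2 at (-26.78, 24.59):
  5: 135.34 m
  6: 116.92 m
  7: 173.47 m
  8: 153.89 m
  9: 128.43 m
  → nearest: 6 (116.92 m)
Q3 at (-96.38, 14.03):
  5: 199.45 m
  6: 182.21 m
  7: 243.12 m
  8: 212.84 m
  9: 176.80 m
  → nearest: 9 (176.80 m)
Q4 at (110.62, -99.54):
  5: 210.95 m
  6: 198.19 m
  7: 181.31 m
  8: 241.71 m
  9: 59.32 m
  → nearest: 9 (59.32 m)
Q5 at (130.66, -34.35):
  5: 152.41 m
  6: 142.99 m
  7: 114.31 m
  8: 182.50 m
  9: 81.42 m
  → nearest: 9 (81.42 m)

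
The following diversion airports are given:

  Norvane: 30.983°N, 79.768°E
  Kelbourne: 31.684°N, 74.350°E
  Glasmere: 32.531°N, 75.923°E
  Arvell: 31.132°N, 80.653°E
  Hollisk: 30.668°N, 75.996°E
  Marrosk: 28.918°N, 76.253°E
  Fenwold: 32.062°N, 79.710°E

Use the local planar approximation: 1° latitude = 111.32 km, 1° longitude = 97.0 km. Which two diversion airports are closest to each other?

Norvane and Arvell

Pairwise distances:
Norvane–Kelbourne: √((0.701·111.32)² + (-5.418·97.0)²) = √(6089.51117 + 276198.59812) = 531.308 km
Norvane–Glasmere: √((1.548·111.32)² + (-3.845·97.0)²) = √(29695.34040 + 139102.89122) = 410.851 km
Norvane–Arvell: √((0.149·111.32)² + (0.885·97.0)²) = √(275.11795 + 7369.36403) = 87.433 km
Norvane–Hollisk: √((-0.315·111.32)² + (-3.772·97.0)²) = √(1229.61033 + 133871.10146) = 367.560 km
Norvane–Marrosk: √((-2.065·111.32)² + (-3.515·97.0)²) = √(52842.88343 + 116250.31203) = 411.209 km
Norvane–Fenwold: √((1.079·111.32)² + (-0.058·97.0)²) = √(14427.44026 + 31.65188) = 120.246 km
Kelbourne–Glasmere: √((0.847·111.32)² + (1.573·97.0)²) = √(8890.23449 + 23280.96156) = 179.363 km
Kelbourne–Arvell: √((-0.552·111.32)² + (6.303·97.0)²) = √(3775.93536 + 373798.95488) = 614.471 km
Kelbourne–Hollisk: √((-1.016·111.32)² + (1.646·97.0)²) = √(12791.86335 + 25491.95424) = 195.663 km
Kelbourne–Marrosk: √((-2.766·111.32)² + (1.903·97.0)²) = √(94809.25782 + 34073.83728) = 359.003 km
Kelbourne–Fenwold: √((0.378·111.32)² + (5.360·97.0)²) = √(1770.63887 + 270316.80640) = 521.620 km
Glasmere–Arvell: √((-1.399·111.32)² + (4.730·97.0)²) = √(24253.91350 + 210506.61610) = 484.521 km
Glasmere–Hollisk: √((-1.863·111.32)² + (0.073·97.0)²) = √(43010.26369 + 50.14056) = 207.510 km
Glasmere–Marrosk: √((-3.613·111.32)² + (0.330·97.0)²) = √(161764.16430 + 1024.64010) = 403.471 km
Glasmere–Fenwold: √((-0.469·111.32)² + (3.787·97.0)²) = √(2725.78803 + 134937.94092) = 371.031 km
Arvell–Hollisk: √((-0.464·111.32)² + (-4.657·97.0)²) = √(2667.97869 + 204059.08944) = 454.672 km
Arvell–Marrosk: √((-2.214·111.32)² + (-4.400·97.0)²) = √(60743.75405 + 182158.24000) = 492.851 km
Arvell–Fenwold: √((0.930·111.32)² + (-0.943·97.0)²) = √(10717.96396 + 8366.94384) = 138.148 km
Hollisk–Marrosk: √((-1.750·111.32)² + (0.257·97.0)²) = √(37950.93610 + 621.45504) = 196.399 km
Hollisk–Fenwold: √((1.394·111.32)² + (3.714·97.0)²) = √(24080.85723 + 129785.82656) = 392.258 km
Marrosk–Fenwold: √((3.144·111.32)² + (3.457·97.0)²) = √(122493.05610 + 112445.53824) = 484.705 km
Closest pair: Norvane–Arvell at 87.433 km.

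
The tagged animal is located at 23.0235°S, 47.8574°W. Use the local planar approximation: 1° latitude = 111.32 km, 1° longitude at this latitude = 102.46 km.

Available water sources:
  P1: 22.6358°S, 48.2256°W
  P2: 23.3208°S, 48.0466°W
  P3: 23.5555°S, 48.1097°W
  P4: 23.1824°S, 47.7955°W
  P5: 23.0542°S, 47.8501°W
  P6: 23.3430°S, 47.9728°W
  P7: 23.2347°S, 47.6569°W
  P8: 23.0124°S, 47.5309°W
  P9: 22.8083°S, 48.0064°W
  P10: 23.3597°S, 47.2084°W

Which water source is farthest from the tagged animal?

P10

Distances from 23.0235°S, 47.8574°W:
P1: √((0.3877·111.32)² + (-0.3682·102.46)²) = √(1862.678910 + 1423.233873) = 57.3229 km
P2: √((-0.2973·111.32)² + (-0.1892·102.46)²) = √(1095.307884 + 375.794974) = 38.3550 km
P3: √((-0.5320·111.32)² + (-0.2523·102.46)²) = √(3507.273711 + 668.256519) = 64.6183 km
P4: √((-0.1589·111.32)² + (0.0619·102.46)²) = √(312.891806 + 40.224439) = 18.7914 km
P5: √((-0.0307·111.32)² + (0.0073·102.46)²) = √(11.679470 + 0.559441) = 3.4984 km
P6: √((-0.3195·111.32)² + (-0.1154·102.46)²) = √(1264.992994 + 139.804233) = 37.4806 km
P7: √((-0.2112·111.32)² + (0.2005·102.46)²) = √(552.756964 + 422.024299) = 31.2215 km
P8: √((0.0111·111.32)² + (0.3265·102.46)²) = √(1.526836 + 1119.115921) = 33.4760 km
P9: √((0.2152·111.32)² + (-0.1490·102.46)²) = √(573.893002 + 233.067244) = 28.4070 km
P10: √((-0.3362·111.32)² + (0.6490·102.46)²) = √(1400.689308 + 4421.789832) = 76.3052 km
Maximum: P10 at 76.3052 km.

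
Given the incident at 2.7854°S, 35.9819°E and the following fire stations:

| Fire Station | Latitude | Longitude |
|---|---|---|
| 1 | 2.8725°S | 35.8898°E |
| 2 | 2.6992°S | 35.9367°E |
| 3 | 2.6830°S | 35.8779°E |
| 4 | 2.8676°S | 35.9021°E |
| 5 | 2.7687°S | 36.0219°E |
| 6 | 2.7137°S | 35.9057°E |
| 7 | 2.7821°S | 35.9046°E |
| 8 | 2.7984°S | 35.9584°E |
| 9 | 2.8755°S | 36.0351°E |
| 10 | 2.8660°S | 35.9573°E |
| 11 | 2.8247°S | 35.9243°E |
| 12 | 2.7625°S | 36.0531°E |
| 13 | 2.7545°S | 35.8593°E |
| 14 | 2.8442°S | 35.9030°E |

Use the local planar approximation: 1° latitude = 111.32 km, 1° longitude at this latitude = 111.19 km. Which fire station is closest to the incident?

8

Distances from 2.7854°S, 35.9819°E:
1: 14.1025 km
2: 10.8322 km
3: 16.2377 km
4: 12.7460 km
5: 4.8205 km
6: 11.6401 km
7: 8.6028 km
8: 2.9869 km
9: 11.6443 km
10: 9.3801 km
11: 7.7561 km
12: 8.3170 km
13: 14.0592 km
14: 10.9457 km
Minimum: 8 at 2.9869 km.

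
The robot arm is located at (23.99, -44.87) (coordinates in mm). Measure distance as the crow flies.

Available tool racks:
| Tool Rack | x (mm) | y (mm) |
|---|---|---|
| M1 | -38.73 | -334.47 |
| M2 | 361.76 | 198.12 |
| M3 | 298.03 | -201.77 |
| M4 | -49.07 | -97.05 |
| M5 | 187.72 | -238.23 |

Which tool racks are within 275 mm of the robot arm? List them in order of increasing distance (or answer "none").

M4, M5

Distances from (23.99, -44.87):
M1: 296.31 mm
M2: 416.09 mm
M3: 315.78 mm
M4: 89.78 mm
M5: 253.37 mm
Threshold 275 mm: M4 (89.78 mm), M5 (253.37 mm) are within range.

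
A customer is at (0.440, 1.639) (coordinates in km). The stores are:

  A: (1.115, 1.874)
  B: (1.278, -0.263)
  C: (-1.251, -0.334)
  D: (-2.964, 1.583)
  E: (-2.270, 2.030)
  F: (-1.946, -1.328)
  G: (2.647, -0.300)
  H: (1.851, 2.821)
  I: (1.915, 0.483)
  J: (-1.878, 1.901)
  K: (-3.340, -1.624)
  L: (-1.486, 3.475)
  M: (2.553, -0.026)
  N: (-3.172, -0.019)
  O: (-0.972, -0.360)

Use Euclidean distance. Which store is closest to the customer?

Distances from (0.440, 1.639):
A: √((0.675)² + (0.235)²) = √(0.45563 + 0.05523) = 0.715 km
B: √((0.838)² + (-1.902)²) = √(0.70224 + 3.61760) = 2.078 km
C: √((-1.691)² + (-1.973)²) = √(2.85948 + 3.89273) = 2.599 km
D: √((-3.404)² + (-0.056)²) = √(11.58722 + 0.00314) = 3.404 km
E: √((-2.710)² + (0.391)²) = √(7.34410 + 0.15288) = 2.738 km
F: √((-2.386)² + (-2.967)²) = √(5.69300 + 8.80309) = 3.807 km
G: √((2.207)² + (-1.939)²) = √(4.87085 + 3.75972) = 2.938 km
H: √((1.411)² + (1.182)²) = √(1.99092 + 1.39712) = 1.841 km
I: √((1.475)² + (-1.156)²) = √(2.17563 + 1.33634) = 1.874 km
J: √((-2.318)² + (0.262)²) = √(5.37312 + 0.06864) = 2.333 km
K: √((-3.780)² + (-3.263)²) = √(14.28840 + 10.64717) = 4.994 km
L: √((-1.926)² + (1.836)²) = √(3.70948 + 3.37090) = 2.661 km
M: √((2.113)² + (-1.665)²) = √(4.46477 + 2.77223) = 2.690 km
N: √((-3.612)² + (-1.658)²) = √(13.04654 + 2.74896) = 3.974 km
O: √((-1.412)² + (-1.999)²) = √(1.99374 + 3.99600) = 2.447 km
Minimum: A at 0.715 km.

A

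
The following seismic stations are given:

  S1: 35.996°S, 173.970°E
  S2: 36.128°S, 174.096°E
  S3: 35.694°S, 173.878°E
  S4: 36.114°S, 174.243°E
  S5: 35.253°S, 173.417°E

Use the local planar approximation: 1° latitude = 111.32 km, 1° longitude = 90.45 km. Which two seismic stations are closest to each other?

Pairwise distances:
S1–S2: 18.596 km
S1–S3: 34.633 km
S1–S4: 27.969 km
S1–S5: 96.659 km
S2–S3: 52.182 km
S2–S4: 13.387 km
S2–S5: 115.150 km
S3–S4: 57.236 km
S3–S5: 64.411 km
S4–S5: 121.525 km
Closest pair: S2–S4 at 13.387 km.

S2 and S4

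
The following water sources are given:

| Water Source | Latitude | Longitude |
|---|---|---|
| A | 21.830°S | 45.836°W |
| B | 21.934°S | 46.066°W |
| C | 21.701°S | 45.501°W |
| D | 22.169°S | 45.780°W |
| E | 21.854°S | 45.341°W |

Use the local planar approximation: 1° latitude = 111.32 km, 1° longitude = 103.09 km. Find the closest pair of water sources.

Pairwise distances:
C–E: 23.710 km
A–B: 26.386 km
A–C: 37.402 km
A–D: 38.177 km
B–D: 39.416 km
A–E: 51.099 km
D–E: 57.252 km
C–D: 59.510 km
B–C: 63.760 km
B–E: 75.269 km
Closest pair: C–E at 23.710 km.

C and E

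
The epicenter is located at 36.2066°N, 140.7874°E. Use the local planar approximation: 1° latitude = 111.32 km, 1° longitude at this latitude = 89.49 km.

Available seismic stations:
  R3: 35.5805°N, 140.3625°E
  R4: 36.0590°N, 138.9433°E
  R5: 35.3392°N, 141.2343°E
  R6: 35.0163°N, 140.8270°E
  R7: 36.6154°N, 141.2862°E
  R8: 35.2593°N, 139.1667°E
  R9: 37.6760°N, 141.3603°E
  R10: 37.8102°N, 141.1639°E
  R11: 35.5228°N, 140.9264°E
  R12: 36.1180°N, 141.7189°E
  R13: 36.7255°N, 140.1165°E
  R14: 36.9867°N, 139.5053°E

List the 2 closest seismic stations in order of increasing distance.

Distances from 36.2066°N, 140.7874°E:
R3: 79.3951 km
R4: 165.8444 km
R5: 104.5135 km
R6: 132.5516 km
R7: 63.7453 km
R8: 179.3209 km
R9: 171.4200 km
R10: 181.6646 km
R11: 77.1303 km
R12: 83.9414 km
R13: 83.3147 km
R14: 143.8939 km
Sorted: R7 (63.7453 km) < R11 (77.1303 km) < R3 (79.3951 km) < R13 (83.3147 km) < …

R7, R11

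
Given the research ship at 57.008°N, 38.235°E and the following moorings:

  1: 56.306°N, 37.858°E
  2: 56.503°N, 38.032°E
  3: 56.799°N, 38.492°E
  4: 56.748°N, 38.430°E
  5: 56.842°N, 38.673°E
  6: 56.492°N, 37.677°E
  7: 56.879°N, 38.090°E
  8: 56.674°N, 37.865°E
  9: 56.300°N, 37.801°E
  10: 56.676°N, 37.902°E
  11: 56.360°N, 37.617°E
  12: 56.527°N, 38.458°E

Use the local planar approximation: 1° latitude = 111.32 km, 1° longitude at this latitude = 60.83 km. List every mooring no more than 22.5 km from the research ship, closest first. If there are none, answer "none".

Distances from 57.008°N, 38.235°E:
1: 81.442 km
2: 57.557 km
3: 28.030 km
4: 31.280 km
5: 32.425 km
6: 66.720 km
7: 16.853 km
8: 43.462 km
9: 83.119 km
10: 42.145 km
11: 81.343 km
12: 55.236 km
Threshold 22.5 km: 7 (16.853 km) is within range.

7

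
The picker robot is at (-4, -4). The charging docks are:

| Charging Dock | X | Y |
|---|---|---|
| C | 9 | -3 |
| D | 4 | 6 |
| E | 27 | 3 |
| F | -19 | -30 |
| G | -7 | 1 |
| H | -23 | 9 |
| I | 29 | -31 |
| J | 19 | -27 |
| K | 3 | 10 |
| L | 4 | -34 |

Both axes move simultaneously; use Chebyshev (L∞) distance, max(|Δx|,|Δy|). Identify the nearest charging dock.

Distances from (-4, -4):
C: max(|13|, |1|) = 13
D: max(|8|, |10|) = 10
E: max(|31|, |7|) = 31
F: max(|-15|, |-26|) = 26
G: max(|-3|, |5|) = 5
H: max(|-19|, |13|) = 19
I: max(|33|, |-27|) = 33
J: max(|23|, |-23|) = 23
K: max(|7|, |14|) = 14
L: max(|8|, |-30|) = 30
Minimum: G at 5.

G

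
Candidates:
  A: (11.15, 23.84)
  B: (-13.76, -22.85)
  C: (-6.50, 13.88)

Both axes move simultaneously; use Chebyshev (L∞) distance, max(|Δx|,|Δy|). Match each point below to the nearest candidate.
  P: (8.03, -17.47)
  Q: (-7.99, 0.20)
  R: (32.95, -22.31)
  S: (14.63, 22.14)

P at (8.03, -17.47):
  A: 41.31
  B: 21.79
  C: 31.35
  → nearest: B (21.79)
Q at (-7.99, 0.20):
  A: 23.64
  B: 23.05
  C: 13.68
  → nearest: C (13.68)
R at (32.95, -22.31):
  A: 46.15
  B: 46.71
  C: 39.45
  → nearest: C (39.45)
S at (14.63, 22.14):
  A: 3.48
  B: 44.99
  C: 21.13
  → nearest: A (3.48)

P→B; Q→C; R→C; S→A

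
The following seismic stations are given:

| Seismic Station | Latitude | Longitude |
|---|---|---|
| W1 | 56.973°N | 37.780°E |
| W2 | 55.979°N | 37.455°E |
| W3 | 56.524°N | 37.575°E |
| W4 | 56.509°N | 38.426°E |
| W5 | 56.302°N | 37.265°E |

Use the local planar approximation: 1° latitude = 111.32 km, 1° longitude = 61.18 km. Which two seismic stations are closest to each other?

Pairwise distances:
W3–W5: √((-0.222·111.32)² + (-0.310·61.18)²) = √(610.73435 + 359.70157) = 31.152 km
W2–W5: √((0.323·111.32)² + (-0.190·61.18)²) = √(1292.85982 + 135.12203) = 37.789 km
W1–W3: √((-0.449·111.32)² + (-0.205·61.18)²) = √(2498.26830 + 157.29926) = 51.532 km
W3–W4: √((-0.015·111.32)² + (0.851·61.18)²) = √(2.78823 + 2710.67884) = 52.091 km
W2–W3: √((0.545·111.32)² + (0.120·61.18)²) = √(3680.77610 + 53.89909) = 61.112 km
W1–W4: √((-0.464·111.32)² + (0.646·61.18)²) = √(2667.97869 + 1562.01062) = 65.038 km
W4–W5: √((-0.207·111.32)² + (-1.161·61.18)²) = √(530.99091 + 5045.25806) = 74.674 km
W1–W5: √((-0.671·111.32)² + (-0.515·61.18)²) = √(5579.45059 + 992.73516) = 81.069 km
W2–W4: √((0.530·111.32)² + (0.971·61.18)²) = √(3480.95280 + 3529.04670) = 83.726 km
W1–W2: √((-0.994·111.32)² + (-0.325·61.18)²) = √(12243.88281 + 395.35357) = 112.424 km
Closest pair: W3–W5 at 31.152 km.

W3 and W5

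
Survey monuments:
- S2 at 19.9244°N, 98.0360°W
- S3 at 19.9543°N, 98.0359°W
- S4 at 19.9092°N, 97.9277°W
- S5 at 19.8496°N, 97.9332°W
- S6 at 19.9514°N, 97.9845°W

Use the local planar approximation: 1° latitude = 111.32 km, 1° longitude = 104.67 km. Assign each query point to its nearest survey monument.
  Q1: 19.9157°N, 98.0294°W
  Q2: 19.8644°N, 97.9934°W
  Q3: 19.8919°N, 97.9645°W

Q1 at 19.9157°N, 98.0294°W:
  S2: 1.1896 km
  S3: 4.3505 km
  S4: 10.6695 km
  S5: 12.4713 km
  S6: 6.1547 km
  → nearest: S2 (1.1896 km)
Q2 at 19.8644°N, 97.9934°W:
  S2: 8.0308 km
  S3: 10.9518 km
  S4: 8.4948 km
  S5: 6.5130 km
  S6: 9.7295 km
  → nearest: S5 (6.5130 km)
Q3 at 19.8919°N, 97.9645°W:
  S2: 8.3125 km
  S3: 10.2032 km
  S4: 4.3065 km
  S5: 5.7364 km
  S6: 6.9465 km
  → nearest: S4 (4.3065 km)

Q1→S2; Q2→S5; Q3→S4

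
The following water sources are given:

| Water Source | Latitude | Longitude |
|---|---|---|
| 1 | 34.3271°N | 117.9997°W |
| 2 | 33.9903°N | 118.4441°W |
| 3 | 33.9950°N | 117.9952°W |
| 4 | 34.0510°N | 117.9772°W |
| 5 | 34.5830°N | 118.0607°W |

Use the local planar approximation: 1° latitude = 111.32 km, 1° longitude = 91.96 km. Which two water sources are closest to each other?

Pairwise distances:
3–4: 6.4499 km
1–5: 29.0338 km
1–4: 30.8050 km
1–3: 36.9717 km
2–3: 41.2842 km
2–4: 43.4646 km
1–2: 55.4600 km
4–5: 59.7180 km
3–5: 65.7327 km
2–5: 74.8089 km
Closest pair: 3–4 at 6.4499 km.

3 and 4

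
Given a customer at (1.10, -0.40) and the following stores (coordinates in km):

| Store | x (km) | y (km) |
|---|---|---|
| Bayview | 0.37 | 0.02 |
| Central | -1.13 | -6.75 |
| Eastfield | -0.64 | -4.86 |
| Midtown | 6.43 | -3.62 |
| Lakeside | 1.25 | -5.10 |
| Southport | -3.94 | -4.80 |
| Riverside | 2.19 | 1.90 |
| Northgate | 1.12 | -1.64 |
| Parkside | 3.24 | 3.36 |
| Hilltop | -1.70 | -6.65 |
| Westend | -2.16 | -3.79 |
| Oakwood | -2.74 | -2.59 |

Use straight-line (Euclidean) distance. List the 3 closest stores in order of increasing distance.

Distances from (1.10, -0.40):
Bayview: √((-0.73)² + (0.42)²) = √(0.53290 + 0.17640) = 0.842 km
Central: √((-2.23)² + (-6.35)²) = √(4.97290 + 40.32250) = 6.730 km
Eastfield: √((-1.74)² + (-4.46)²) = √(3.02760 + 19.89160) = 4.787 km
Midtown: √((5.33)² + (-3.22)²) = √(28.40890 + 10.36840) = 6.227 km
Lakeside: √((0.15)² + (-4.70)²) = √(0.02250 + 22.09000) = 4.702 km
Southport: √((-5.04)² + (-4.40)²) = √(25.40160 + 19.36000) = 6.690 km
Riverside: √((1.09)² + (2.30)²) = √(1.18810 + 5.29000) = 2.545 km
Northgate: √((0.02)² + (-1.24)²) = √(0.00040 + 1.53760) = 1.240 km
Parkside: √((2.14)² + (3.76)²) = √(4.57960 + 14.13760) = 4.326 km
Hilltop: √((-2.80)² + (-6.25)²) = √(7.84000 + 39.06250) = 6.849 km
Westend: √((-3.26)² + (-3.39)²) = √(10.62760 + 11.49210) = 4.703 km
Oakwood: √((-3.84)² + (-2.19)²) = √(14.74560 + 4.79610) = 4.421 km
Sorted: Bayview (0.842 km) < Northgate (1.240 km) < Riverside (2.545 km) < Parkside (4.326 km) < Oakwood (4.421 km) < …

Bayview, Northgate, Riverside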